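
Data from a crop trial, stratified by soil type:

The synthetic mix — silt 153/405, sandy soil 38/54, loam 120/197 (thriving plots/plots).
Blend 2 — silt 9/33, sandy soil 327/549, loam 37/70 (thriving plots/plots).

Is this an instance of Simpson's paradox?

Yes

Silt: the synthetic mix 153/405 = 37.8%, Blend 2 9/33 = 27.3% → the synthetic mix
Sandy soil: the synthetic mix 38/54 = 70.4%, Blend 2 327/549 = 59.6% → the synthetic mix
Loam: the synthetic mix 120/197 = 60.9%, Blend 2 37/70 = 52.9% → the synthetic mix
Overall: the synthetic mix 311/656 = 47.4%, Blend 2 373/652 = 57.2% → Blend 2
The synthetic mix wins each soil group but Blend 2 wins overall — the comparison reverses. The synthetic mix's plots skew toward silt, which has a lower base rate.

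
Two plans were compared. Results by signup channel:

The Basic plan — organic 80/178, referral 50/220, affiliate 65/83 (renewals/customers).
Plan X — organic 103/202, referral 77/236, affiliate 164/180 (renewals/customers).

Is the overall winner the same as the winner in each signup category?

Yes

Organic: the Basic plan 80/178 = 44.9%, Plan X 103/202 = 51.0% → Plan X
Referral: the Basic plan 50/220 = 22.7%, Plan X 77/236 = 32.6% → Plan X
Affiliate: the Basic plan 65/83 = 78.3%, Plan X 164/180 = 91.1% → Plan X
Overall: the Basic plan 195/481 = 40.5%, Plan X 344/618 = 55.7% → Plan X
Plan X wins overall and in every signup group — no reversal.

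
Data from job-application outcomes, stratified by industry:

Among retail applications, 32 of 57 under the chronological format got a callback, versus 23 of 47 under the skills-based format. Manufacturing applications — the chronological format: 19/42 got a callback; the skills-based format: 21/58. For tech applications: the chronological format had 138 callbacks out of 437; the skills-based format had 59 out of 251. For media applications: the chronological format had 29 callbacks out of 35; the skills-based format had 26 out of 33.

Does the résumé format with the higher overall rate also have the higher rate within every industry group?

Yes

Retail: the chronological format 32/57 = 56.1%, the skills-based format 23/47 = 48.9% → the chronological format
Manufacturing: the chronological format 19/42 = 45.2%, the skills-based format 21/58 = 36.2% → the chronological format
Tech: the chronological format 138/437 = 31.6%, the skills-based format 59/251 = 23.5% → the chronological format
Media: the chronological format 29/35 = 82.9%, the skills-based format 26/33 = 78.8% → the chronological format
Overall: the chronological format 218/571 = 38.2%, the skills-based format 129/389 = 33.2% → the chronological format
The chronological format wins overall and in every industry group — no reversal.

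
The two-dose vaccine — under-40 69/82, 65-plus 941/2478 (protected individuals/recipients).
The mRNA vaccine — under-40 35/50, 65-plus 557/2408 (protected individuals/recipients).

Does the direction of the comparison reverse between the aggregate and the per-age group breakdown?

Under-40: the two-dose vaccine 69/82 = 84.1%, the mRNA vaccine 35/50 = 70.0% → the two-dose vaccine
65-plus: the two-dose vaccine 941/2478 = 38.0%, the mRNA vaccine 557/2408 = 23.1% → the two-dose vaccine
Overall: the two-dose vaccine 1010/2560 = 39.5%, the mRNA vaccine 592/2458 = 24.1% → the two-dose vaccine
The two-dose vaccine wins overall and in every age group — no reversal.

No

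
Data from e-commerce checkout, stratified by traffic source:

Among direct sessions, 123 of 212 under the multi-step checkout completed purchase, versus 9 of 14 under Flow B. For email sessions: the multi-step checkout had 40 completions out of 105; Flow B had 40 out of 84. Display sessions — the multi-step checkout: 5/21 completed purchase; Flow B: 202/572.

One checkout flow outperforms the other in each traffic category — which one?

Flow B

Direct: the multi-step checkout 123/212 = 58.0%, Flow B 9/14 = 64.3% → Flow B
Email: the multi-step checkout 40/105 = 38.1%, Flow B 40/84 = 47.6% → Flow B
Display: the multi-step checkout 5/21 = 23.8%, Flow B 202/572 = 35.3% → Flow B
Flow B has the higher rate in all 3 groups.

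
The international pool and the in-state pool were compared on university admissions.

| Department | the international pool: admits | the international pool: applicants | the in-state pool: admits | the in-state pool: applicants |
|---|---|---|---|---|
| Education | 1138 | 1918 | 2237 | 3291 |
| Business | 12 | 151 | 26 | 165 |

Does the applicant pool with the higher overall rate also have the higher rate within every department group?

Education: the international pool 1138/1918 = 59.3%, the in-state pool 2237/3291 = 68.0% → the in-state pool
Business: the international pool 12/151 = 7.9%, the in-state pool 26/165 = 15.8% → the in-state pool
Overall: the international pool 1150/2069 = 55.6%, the in-state pool 2263/3456 = 65.5% → the in-state pool
The in-state pool wins overall and in every department group — no reversal.

Yes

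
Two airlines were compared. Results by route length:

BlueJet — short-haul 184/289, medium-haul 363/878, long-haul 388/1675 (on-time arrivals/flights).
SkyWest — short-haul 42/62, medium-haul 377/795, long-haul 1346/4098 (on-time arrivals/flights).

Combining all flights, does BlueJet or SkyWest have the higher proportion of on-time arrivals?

SkyWest

Short-haul: BlueJet 184/289 = 63.7%, SkyWest 42/62 = 67.7% → SkyWest
Medium-haul: BlueJet 363/878 = 41.3%, SkyWest 377/795 = 47.4% → SkyWest
Long-haul: BlueJet 388/1675 = 23.2%, SkyWest 1346/4098 = 32.8% → SkyWest
Overall: BlueJet 935/2842 = 32.9%, SkyWest 1765/4955 = 35.6% → SkyWest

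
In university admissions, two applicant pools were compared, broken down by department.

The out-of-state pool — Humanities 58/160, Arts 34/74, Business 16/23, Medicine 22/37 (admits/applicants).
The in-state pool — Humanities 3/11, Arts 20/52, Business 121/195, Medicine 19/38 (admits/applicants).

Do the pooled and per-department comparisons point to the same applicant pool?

Humanities: the out-of-state pool 58/160 = 36.2%, the in-state pool 3/11 = 27.3% → the out-of-state pool
Arts: the out-of-state pool 34/74 = 45.9%, the in-state pool 20/52 = 38.5% → the out-of-state pool
Business: the out-of-state pool 16/23 = 69.6%, the in-state pool 121/195 = 62.1% → the out-of-state pool
Medicine: the out-of-state pool 22/37 = 59.5%, the in-state pool 19/38 = 50.0% → the out-of-state pool
Overall: the out-of-state pool 130/294 = 44.2%, the in-state pool 163/296 = 55.1% → the in-state pool
The out-of-state pool wins each department group but the in-state pool wins overall — the comparison reverses. The out-of-state pool's applicants skew toward Humanities, which has a lower base rate.

No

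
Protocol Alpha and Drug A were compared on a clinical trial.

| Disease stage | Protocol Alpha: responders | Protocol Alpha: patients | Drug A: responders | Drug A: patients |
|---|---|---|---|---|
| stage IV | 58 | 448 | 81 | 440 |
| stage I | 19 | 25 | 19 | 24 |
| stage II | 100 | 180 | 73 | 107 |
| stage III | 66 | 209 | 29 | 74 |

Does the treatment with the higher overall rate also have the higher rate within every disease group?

Stage IV: Protocol Alpha 58/448 = 12.9%, Drug A 81/440 = 18.4% → Drug A
Stage I: Protocol Alpha 19/25 = 76.0%, Drug A 19/24 = 79.2% → Drug A
Stage II: Protocol Alpha 100/180 = 55.6%, Drug A 73/107 = 68.2% → Drug A
Stage III: Protocol Alpha 66/209 = 31.6%, Drug A 29/74 = 39.2% → Drug A
Overall: Protocol Alpha 243/862 = 28.2%, Drug A 202/645 = 31.3% → Drug A
Drug A wins overall and in every disease group — no reversal.

Yes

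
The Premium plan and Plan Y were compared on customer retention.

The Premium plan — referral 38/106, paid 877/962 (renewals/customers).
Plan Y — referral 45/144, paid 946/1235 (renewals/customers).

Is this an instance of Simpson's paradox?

No

Referral: the Premium plan 38/106 = 35.8%, Plan Y 45/144 = 31.2% → the Premium plan
Paid: the Premium plan 877/962 = 91.2%, Plan Y 946/1235 = 76.6% → the Premium plan
Overall: the Premium plan 915/1068 = 85.7%, Plan Y 991/1379 = 71.9% → the Premium plan
The Premium plan wins overall and in every signup group — no reversal.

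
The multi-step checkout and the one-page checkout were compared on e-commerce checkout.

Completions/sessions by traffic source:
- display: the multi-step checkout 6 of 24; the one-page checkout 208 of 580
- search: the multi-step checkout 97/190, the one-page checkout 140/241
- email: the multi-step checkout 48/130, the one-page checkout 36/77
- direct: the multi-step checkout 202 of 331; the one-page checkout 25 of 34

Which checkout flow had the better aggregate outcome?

Display: the multi-step checkout 6/24 = 25.0%, the one-page checkout 208/580 = 35.9% → the one-page checkout
Search: the multi-step checkout 97/190 = 51.1%, the one-page checkout 140/241 = 58.1% → the one-page checkout
Email: the multi-step checkout 48/130 = 36.9%, the one-page checkout 36/77 = 46.8% → the one-page checkout
Direct: the multi-step checkout 202/331 = 61.0%, the one-page checkout 25/34 = 73.5% → the one-page checkout
Overall: the multi-step checkout 353/675 = 52.3%, the one-page checkout 409/932 = 43.9% → the multi-step checkout
(The one-page checkout wins every traffic group but the multi-step checkout wins overall — the one-page checkout's sessions skew toward the low-rate display group.)

the multi-step checkout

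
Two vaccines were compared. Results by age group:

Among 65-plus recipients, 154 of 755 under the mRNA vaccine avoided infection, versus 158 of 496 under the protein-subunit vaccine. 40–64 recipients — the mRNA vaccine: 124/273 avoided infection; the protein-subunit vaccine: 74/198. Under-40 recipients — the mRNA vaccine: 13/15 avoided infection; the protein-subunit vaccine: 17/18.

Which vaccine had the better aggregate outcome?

the protein-subunit vaccine

65-plus: the mRNA vaccine 154/755 = 20.4%, the protein-subunit vaccine 158/496 = 31.9% → the protein-subunit vaccine
40–64: the mRNA vaccine 124/273 = 45.4%, the protein-subunit vaccine 74/198 = 37.4% → the mRNA vaccine
Under-40: the mRNA vaccine 13/15 = 86.7%, the protein-subunit vaccine 17/18 = 94.4% → the protein-subunit vaccine
Overall: the mRNA vaccine 291/1043 = 27.9%, the protein-subunit vaccine 249/712 = 35.0% → the protein-subunit vaccine
(Neither sweeps every age group, but the protein-subunit vaccine has the higher pooled rate.)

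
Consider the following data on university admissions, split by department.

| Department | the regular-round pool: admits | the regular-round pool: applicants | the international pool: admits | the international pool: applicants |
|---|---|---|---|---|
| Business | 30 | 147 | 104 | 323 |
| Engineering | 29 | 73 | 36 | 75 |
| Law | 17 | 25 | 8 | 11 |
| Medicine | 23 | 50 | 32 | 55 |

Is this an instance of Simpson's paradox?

No

Business: the regular-round pool 30/147 = 20.4%, the international pool 104/323 = 32.2% → the international pool
Engineering: the regular-round pool 29/73 = 39.7%, the international pool 36/75 = 48.0% → the international pool
Law: the regular-round pool 17/25 = 68.0%, the international pool 8/11 = 72.7% → the international pool
Medicine: the regular-round pool 23/50 = 46.0%, the international pool 32/55 = 58.2% → the international pool
Overall: the regular-round pool 99/295 = 33.6%, the international pool 180/464 = 38.8% → the international pool
The international pool wins overall and in every department group — no reversal.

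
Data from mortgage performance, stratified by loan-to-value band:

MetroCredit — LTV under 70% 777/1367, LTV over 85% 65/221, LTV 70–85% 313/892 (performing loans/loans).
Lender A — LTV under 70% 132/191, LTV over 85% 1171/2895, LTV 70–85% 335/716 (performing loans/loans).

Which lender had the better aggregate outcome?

LTV under 70%: MetroCredit 777/1367 = 56.8%, Lender A 132/191 = 69.1% → Lender A
LTV over 85%: MetroCredit 65/221 = 29.4%, Lender A 1171/2895 = 40.4% → Lender A
LTV 70–85%: MetroCredit 313/892 = 35.1%, Lender A 335/716 = 46.8% → Lender A
Overall: MetroCredit 1155/2480 = 46.6%, Lender A 1638/3802 = 43.1% → MetroCredit
(Lender A wins every loan-to-value group but MetroCredit wins overall — Lender A's loans skew toward the low-rate LTV over 85% group.)

MetroCredit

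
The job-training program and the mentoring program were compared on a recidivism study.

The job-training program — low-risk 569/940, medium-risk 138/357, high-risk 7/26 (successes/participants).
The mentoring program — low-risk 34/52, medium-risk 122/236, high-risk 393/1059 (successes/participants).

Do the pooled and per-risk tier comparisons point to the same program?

No

Low-risk: the job-training program 569/940 = 60.5%, the mentoring program 34/52 = 65.4% → the mentoring program
Medium-risk: the job-training program 138/357 = 38.7%, the mentoring program 122/236 = 51.7% → the mentoring program
High-risk: the job-training program 7/26 = 26.9%, the mentoring program 393/1059 = 37.1% → the mentoring program
Overall: the job-training program 714/1323 = 54.0%, the mentoring program 549/1347 = 40.8% → the job-training program
The mentoring program wins each risk group but the job-training program wins overall — the comparison reverses. The mentoring program's participants skew toward high-risk, which has a lower base rate.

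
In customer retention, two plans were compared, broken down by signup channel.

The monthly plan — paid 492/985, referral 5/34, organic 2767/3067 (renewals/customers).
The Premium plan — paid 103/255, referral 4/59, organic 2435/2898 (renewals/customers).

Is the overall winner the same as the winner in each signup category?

Paid: the monthly plan 492/985 = 49.9%, the Premium plan 103/255 = 40.4% → the monthly plan
Referral: the monthly plan 5/34 = 14.7%, the Premium plan 4/59 = 6.8% → the monthly plan
Organic: the monthly plan 2767/3067 = 90.2%, the Premium plan 2435/2898 = 84.0% → the monthly plan
Overall: the monthly plan 3264/4086 = 79.9%, the Premium plan 2542/3212 = 79.1% → the monthly plan
The monthly plan wins overall and in every signup group — no reversal.

Yes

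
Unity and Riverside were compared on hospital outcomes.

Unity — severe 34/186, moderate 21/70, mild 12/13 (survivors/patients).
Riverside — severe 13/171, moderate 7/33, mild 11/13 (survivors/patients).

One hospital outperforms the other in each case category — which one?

Severe: Unity 34/186 = 18.3%, Riverside 13/171 = 7.6% → Unity
Moderate: Unity 21/70 = 30.0%, Riverside 7/33 = 21.2% → Unity
Mild: Unity 12/13 = 92.3%, Riverside 11/13 = 84.6% → Unity
Unity has the higher rate in all 3 groups.

Unity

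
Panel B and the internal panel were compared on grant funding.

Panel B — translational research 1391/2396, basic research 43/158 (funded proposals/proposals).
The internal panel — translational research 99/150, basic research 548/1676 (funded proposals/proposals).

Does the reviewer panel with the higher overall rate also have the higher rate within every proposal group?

Translational research: Panel B 1391/2396 = 58.1%, the internal panel 99/150 = 66.0% → the internal panel
Basic research: Panel B 43/158 = 27.2%, the internal panel 548/1676 = 32.7% → the internal panel
Overall: Panel B 1434/2554 = 56.1%, the internal panel 647/1826 = 35.4% → Panel B
The internal panel wins each proposal group but Panel B wins overall — the comparison reverses. The internal panel's proposals skew toward basic research, which has a lower base rate.

No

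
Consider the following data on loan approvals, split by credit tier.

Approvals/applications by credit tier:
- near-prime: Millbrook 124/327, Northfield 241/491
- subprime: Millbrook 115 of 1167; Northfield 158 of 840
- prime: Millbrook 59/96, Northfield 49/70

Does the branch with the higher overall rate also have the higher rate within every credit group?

Yes

Near-prime: Millbrook 124/327 = 37.9%, Northfield 241/491 = 49.1% → Northfield
Subprime: Millbrook 115/1167 = 9.9%, Northfield 158/840 = 18.8% → Northfield
Prime: Millbrook 59/96 = 61.5%, Northfield 49/70 = 70.0% → Northfield
Overall: Millbrook 298/1590 = 18.7%, Northfield 448/1401 = 32.0% → Northfield
Northfield wins overall and in every credit group — no reversal.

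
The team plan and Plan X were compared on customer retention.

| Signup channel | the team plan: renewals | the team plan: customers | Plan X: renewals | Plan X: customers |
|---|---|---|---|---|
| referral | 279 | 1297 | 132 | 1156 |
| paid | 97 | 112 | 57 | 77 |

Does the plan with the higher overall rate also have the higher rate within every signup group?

Referral: the team plan 279/1297 = 21.5%, Plan X 132/1156 = 11.4% → the team plan
Paid: the team plan 97/112 = 86.6%, Plan X 57/77 = 74.0% → the team plan
Overall: the team plan 376/1409 = 26.7%, Plan X 189/1233 = 15.3% → the team plan
The team plan wins overall and in every signup group — no reversal.

Yes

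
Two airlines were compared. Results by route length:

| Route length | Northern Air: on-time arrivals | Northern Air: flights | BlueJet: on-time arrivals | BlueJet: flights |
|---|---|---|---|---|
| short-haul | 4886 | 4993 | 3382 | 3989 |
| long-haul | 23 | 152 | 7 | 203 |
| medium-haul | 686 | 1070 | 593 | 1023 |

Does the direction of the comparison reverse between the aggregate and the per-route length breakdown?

No

Short-haul: Northern Air 4886/4993 = 97.9%, BlueJet 3382/3989 = 84.8% → Northern Air
Long-haul: Northern Air 23/152 = 15.1%, BlueJet 7/203 = 3.4% → Northern Air
Medium-haul: Northern Air 686/1070 = 64.1%, BlueJet 593/1023 = 58.0% → Northern Air
Overall: Northern Air 5595/6215 = 90.0%, BlueJet 3982/5215 = 76.4% → Northern Air
Northern Air wins overall and in every route group — no reversal.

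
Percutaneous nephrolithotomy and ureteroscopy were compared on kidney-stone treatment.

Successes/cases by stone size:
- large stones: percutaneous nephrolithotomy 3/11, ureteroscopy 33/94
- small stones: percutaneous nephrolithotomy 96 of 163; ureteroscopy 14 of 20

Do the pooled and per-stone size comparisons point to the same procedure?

Large stones: percutaneous nephrolithotomy 3/11 = 27.3%, ureteroscopy 33/94 = 35.1% → ureteroscopy
Small stones: percutaneous nephrolithotomy 96/163 = 58.9%, ureteroscopy 14/20 = 70.0% → ureteroscopy
Overall: percutaneous nephrolithotomy 99/174 = 56.9%, ureteroscopy 47/114 = 41.2% → percutaneous nephrolithotomy
Ureteroscopy wins each stone group but percutaneous nephrolithotomy wins overall — the comparison reverses. Ureteroscopy's cases skew toward large stones, which has a lower base rate.

No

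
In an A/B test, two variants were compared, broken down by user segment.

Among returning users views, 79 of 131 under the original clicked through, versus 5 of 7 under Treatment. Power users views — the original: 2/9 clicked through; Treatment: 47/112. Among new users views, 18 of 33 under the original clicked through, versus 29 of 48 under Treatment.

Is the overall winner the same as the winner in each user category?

No

Returning users: the original 79/131 = 60.3%, Treatment 5/7 = 71.4% → Treatment
Power users: the original 2/9 = 22.2%, Treatment 47/112 = 42.0% → Treatment
New users: the original 18/33 = 54.5%, Treatment 29/48 = 60.4% → Treatment
Overall: the original 99/173 = 57.2%, Treatment 81/167 = 48.5% → the original
Treatment wins each user group but the original wins overall — the comparison reverses. Treatment's views skew toward power users, which has a lower base rate.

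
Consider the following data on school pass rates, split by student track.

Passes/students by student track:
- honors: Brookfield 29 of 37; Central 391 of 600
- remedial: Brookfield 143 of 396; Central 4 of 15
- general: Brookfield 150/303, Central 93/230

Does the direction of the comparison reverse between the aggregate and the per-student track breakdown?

Honors: Brookfield 29/37 = 78.4%, Central 391/600 = 65.2% → Brookfield
Remedial: Brookfield 143/396 = 36.1%, Central 4/15 = 26.7% → Brookfield
General: Brookfield 150/303 = 49.5%, Central 93/230 = 40.4% → Brookfield
Overall: Brookfield 322/736 = 43.8%, Central 488/845 = 57.8% → Central
Brookfield wins each student group but Central wins overall — the comparison reverses. Brookfield's students skew toward remedial, which has a lower base rate.

Yes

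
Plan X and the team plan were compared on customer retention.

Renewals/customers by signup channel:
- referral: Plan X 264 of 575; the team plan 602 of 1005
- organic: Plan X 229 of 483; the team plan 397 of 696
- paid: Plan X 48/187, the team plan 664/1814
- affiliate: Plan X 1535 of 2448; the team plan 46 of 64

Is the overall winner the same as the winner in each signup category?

No

Referral: Plan X 264/575 = 45.9%, the team plan 602/1005 = 59.9% → the team plan
Organic: Plan X 229/483 = 47.4%, the team plan 397/696 = 57.0% → the team plan
Paid: Plan X 48/187 = 25.7%, the team plan 664/1814 = 36.6% → the team plan
Affiliate: Plan X 1535/2448 = 62.7%, the team plan 46/64 = 71.9% → the team plan
Overall: Plan X 2076/3693 = 56.2%, the team plan 1709/3579 = 47.8% → Plan X
The team plan wins each signup group but Plan X wins overall — the comparison reverses. The team plan's customers skew toward paid, which has a lower base rate.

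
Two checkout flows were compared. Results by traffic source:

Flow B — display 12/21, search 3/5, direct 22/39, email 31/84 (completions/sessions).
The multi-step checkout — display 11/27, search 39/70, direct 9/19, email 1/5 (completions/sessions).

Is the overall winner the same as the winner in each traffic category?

No

Display: Flow B 12/21 = 57.1%, the multi-step checkout 11/27 = 40.7% → Flow B
Search: Flow B 3/5 = 60.0%, the multi-step checkout 39/70 = 55.7% → Flow B
Direct: Flow B 22/39 = 56.4%, the multi-step checkout 9/19 = 47.4% → Flow B
Email: Flow B 31/84 = 36.9%, the multi-step checkout 1/5 = 20.0% → Flow B
Overall: Flow B 68/149 = 45.6%, the multi-step checkout 60/121 = 49.6% → the multi-step checkout
Flow B wins each traffic group but the multi-step checkout wins overall — the comparison reverses. Flow B's sessions skew toward email, which has a lower base rate.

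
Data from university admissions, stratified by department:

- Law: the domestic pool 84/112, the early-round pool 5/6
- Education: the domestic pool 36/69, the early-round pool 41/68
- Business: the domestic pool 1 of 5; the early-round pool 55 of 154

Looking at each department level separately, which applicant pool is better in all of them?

the early-round pool

Law: the domestic pool 84/112 = 75.0%, the early-round pool 5/6 = 83.3% → the early-round pool
Education: the domestic pool 36/69 = 52.2%, the early-round pool 41/68 = 60.3% → the early-round pool
Business: the domestic pool 1/5 = 20.0%, the early-round pool 55/154 = 35.7% → the early-round pool
The early-round pool has the higher rate in all 3 groups.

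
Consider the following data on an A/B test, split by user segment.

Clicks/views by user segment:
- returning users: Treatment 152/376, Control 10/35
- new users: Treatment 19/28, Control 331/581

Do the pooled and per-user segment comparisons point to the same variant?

Returning users: Treatment 152/376 = 40.4%, Control 10/35 = 28.6% → Treatment
New users: Treatment 19/28 = 67.9%, Control 331/581 = 57.0% → Treatment
Overall: Treatment 171/404 = 42.3%, Control 341/616 = 55.4% → Control
Treatment wins each user group but Control wins overall — the comparison reverses. Treatment's views skew toward returning users, which has a lower base rate.

No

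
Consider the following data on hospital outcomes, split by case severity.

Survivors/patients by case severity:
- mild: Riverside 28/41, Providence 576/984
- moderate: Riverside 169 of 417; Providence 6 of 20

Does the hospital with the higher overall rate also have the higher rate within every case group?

Mild: Riverside 28/41 = 68.3%, Providence 576/984 = 58.5% → Riverside
Moderate: Riverside 169/417 = 40.5%, Providence 6/20 = 30.0% → Riverside
Overall: Riverside 197/458 = 43.0%, Providence 582/1004 = 58.0% → Providence
Riverside wins each case group but Providence wins overall — the comparison reverses. Riverside's patients skew toward moderate, which has a lower base rate.

No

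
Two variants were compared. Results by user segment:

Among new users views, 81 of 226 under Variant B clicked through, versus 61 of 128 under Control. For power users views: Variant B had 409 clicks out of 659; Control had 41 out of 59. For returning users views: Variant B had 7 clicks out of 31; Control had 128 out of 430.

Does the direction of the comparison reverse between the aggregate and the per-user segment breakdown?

Yes

New users: Variant B 81/226 = 35.8%, Control 61/128 = 47.7% → Control
Power users: Variant B 409/659 = 62.1%, Control 41/59 = 69.5% → Control
Returning users: Variant B 7/31 = 22.6%, Control 128/430 = 29.8% → Control
Overall: Variant B 497/916 = 54.3%, Control 230/617 = 37.3% → Variant B
Control wins each user group but Variant B wins overall — the comparison reverses. Control's views skew toward returning users, which has a lower base rate.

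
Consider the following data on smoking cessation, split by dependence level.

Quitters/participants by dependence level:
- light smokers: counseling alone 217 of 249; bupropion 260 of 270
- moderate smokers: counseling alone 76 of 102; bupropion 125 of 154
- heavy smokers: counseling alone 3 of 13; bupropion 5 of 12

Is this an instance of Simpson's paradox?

Light smokers: counseling alone 217/249 = 87.1%, bupropion 260/270 = 96.3% → bupropion
Moderate smokers: counseling alone 76/102 = 74.5%, bupropion 125/154 = 81.2% → bupropion
Heavy smokers: counseling alone 3/13 = 23.1%, bupropion 5/12 = 41.7% → bupropion
Overall: counseling alone 296/364 = 81.3%, bupropion 390/436 = 89.4% → bupropion
Bupropion wins overall and in every dependence group — no reversal.

No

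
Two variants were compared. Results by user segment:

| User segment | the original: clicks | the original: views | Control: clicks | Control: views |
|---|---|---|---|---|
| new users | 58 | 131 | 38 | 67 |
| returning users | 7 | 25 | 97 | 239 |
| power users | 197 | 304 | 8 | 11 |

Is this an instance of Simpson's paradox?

Yes

New users: the original 58/131 = 44.3%, Control 38/67 = 56.7% → Control
Returning users: the original 7/25 = 28.0%, Control 97/239 = 40.6% → Control
Power users: the original 197/304 = 64.8%, Control 8/11 = 72.7% → Control
Overall: the original 262/460 = 57.0%, Control 143/317 = 45.1% → the original
Control wins each user group but the original wins overall — the comparison reverses. Control's views skew toward returning users, which has a lower base rate.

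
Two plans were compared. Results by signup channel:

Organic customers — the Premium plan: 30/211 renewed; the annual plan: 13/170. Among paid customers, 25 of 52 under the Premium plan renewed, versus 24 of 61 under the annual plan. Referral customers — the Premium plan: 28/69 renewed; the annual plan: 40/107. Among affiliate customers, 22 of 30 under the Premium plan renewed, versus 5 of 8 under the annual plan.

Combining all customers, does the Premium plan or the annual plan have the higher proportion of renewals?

Organic: the Premium plan 30/211 = 14.2%, the annual plan 13/170 = 7.6% → the Premium plan
Paid: the Premium plan 25/52 = 48.1%, the annual plan 24/61 = 39.3% → the Premium plan
Referral: the Premium plan 28/69 = 40.6%, the annual plan 40/107 = 37.4% → the Premium plan
Affiliate: the Premium plan 22/30 = 73.3%, the annual plan 5/8 = 62.5% → the Premium plan
Overall: the Premium plan 105/362 = 29.0%, the annual plan 82/346 = 23.7% → the Premium plan

the Premium plan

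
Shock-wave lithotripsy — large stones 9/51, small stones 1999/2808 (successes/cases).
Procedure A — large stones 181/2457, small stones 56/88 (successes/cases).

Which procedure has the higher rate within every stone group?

shock-wave lithotripsy

Large stones: shock-wave lithotripsy 9/51 = 17.6%, Procedure A 181/2457 = 7.4% → shock-wave lithotripsy
Small stones: shock-wave lithotripsy 1999/2808 = 71.2%, Procedure A 56/88 = 63.6% → shock-wave lithotripsy
Shock-wave lithotripsy has the higher rate in both groups.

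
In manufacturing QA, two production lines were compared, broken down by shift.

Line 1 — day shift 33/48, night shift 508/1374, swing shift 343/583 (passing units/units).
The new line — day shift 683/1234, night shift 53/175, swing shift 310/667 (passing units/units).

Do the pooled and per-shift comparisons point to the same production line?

No

Day shift: Line 1 33/48 = 68.8%, the new line 683/1234 = 55.3% → Line 1
Night shift: Line 1 508/1374 = 37.0%, the new line 53/175 = 30.3% → Line 1
Swing shift: Line 1 343/583 = 58.8%, the new line 310/667 = 46.5% → Line 1
Overall: Line 1 884/2005 = 44.1%, the new line 1046/2076 = 50.4% → the new line
Line 1 wins each shift group but the new line wins overall — the comparison reverses. Line 1's units skew toward night shift, which has a lower base rate.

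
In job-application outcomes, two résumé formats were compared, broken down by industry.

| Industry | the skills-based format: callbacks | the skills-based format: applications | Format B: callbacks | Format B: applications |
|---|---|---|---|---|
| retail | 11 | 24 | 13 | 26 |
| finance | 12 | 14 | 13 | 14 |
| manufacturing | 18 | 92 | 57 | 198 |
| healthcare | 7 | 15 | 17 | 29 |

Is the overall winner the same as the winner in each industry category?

Retail: the skills-based format 11/24 = 45.8%, Format B 13/26 = 50.0% → Format B
Finance: the skills-based format 12/14 = 85.7%, Format B 13/14 = 92.9% → Format B
Manufacturing: the skills-based format 18/92 = 19.6%, Format B 57/198 = 28.8% → Format B
Healthcare: the skills-based format 7/15 = 46.7%, Format B 17/29 = 58.6% → Format B
Overall: the skills-based format 48/145 = 33.1%, Format B 100/267 = 37.5% → Format B
Format B wins overall and in every industry group — no reversal.

Yes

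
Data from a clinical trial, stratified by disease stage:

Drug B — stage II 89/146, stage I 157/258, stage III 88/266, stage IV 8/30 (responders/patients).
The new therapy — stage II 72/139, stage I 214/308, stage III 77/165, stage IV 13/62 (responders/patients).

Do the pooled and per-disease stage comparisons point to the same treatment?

Stage II: Drug B 89/146 = 61.0%, the new therapy 72/139 = 51.8% → Drug B
Stage I: Drug B 157/258 = 60.9%, the new therapy 214/308 = 69.5% → the new therapy
Stage III: Drug B 88/266 = 33.1%, the new therapy 77/165 = 46.7% → the new therapy
Stage IV: Drug B 8/30 = 26.7%, the new therapy 13/62 = 21.0% → Drug B
Overall: Drug B 342/700 = 48.9%, the new therapy 376/674 = 55.8% → the new therapy
Neither sweeps: Drug B wins 2 of 4 groups, the new therapy wins 2. The new therapy wins overall but not every group — no Simpson reversal.

No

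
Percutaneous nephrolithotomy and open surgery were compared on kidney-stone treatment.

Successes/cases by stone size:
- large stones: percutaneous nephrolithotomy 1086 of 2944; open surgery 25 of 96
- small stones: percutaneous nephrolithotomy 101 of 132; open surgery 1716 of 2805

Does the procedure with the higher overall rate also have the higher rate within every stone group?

Large stones: percutaneous nephrolithotomy 1086/2944 = 36.9%, open surgery 25/96 = 26.0% → percutaneous nephrolithotomy
Small stones: percutaneous nephrolithotomy 101/132 = 76.5%, open surgery 1716/2805 = 61.2% → percutaneous nephrolithotomy
Overall: percutaneous nephrolithotomy 1187/3076 = 38.6%, open surgery 1741/2901 = 60.0% → open surgery
Percutaneous nephrolithotomy wins each stone group but open surgery wins overall — the comparison reverses. Percutaneous nephrolithotomy's cases skew toward large stones, which has a lower base rate.

No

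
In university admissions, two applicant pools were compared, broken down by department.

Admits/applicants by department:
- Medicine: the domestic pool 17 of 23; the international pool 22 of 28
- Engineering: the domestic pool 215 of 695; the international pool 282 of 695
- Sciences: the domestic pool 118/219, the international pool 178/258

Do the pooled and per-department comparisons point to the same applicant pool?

Yes

Medicine: the domestic pool 17/23 = 73.9%, the international pool 22/28 = 78.6% → the international pool
Engineering: the domestic pool 215/695 = 30.9%, the international pool 282/695 = 40.6% → the international pool
Sciences: the domestic pool 118/219 = 53.9%, the international pool 178/258 = 69.0% → the international pool
Overall: the domestic pool 350/937 = 37.4%, the international pool 482/981 = 49.1% → the international pool
The international pool wins overall and in every department group — no reversal.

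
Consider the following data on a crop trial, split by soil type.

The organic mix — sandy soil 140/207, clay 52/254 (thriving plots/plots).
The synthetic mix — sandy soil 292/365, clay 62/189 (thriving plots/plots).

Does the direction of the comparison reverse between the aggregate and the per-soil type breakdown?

No

Sandy soil: the organic mix 140/207 = 67.6%, the synthetic mix 292/365 = 80.0% → the synthetic mix
Clay: the organic mix 52/254 = 20.5%, the synthetic mix 62/189 = 32.8% → the synthetic mix
Overall: the organic mix 192/461 = 41.6%, the synthetic mix 354/554 = 63.9% → the synthetic mix
The synthetic mix wins overall and in every soil group — no reversal.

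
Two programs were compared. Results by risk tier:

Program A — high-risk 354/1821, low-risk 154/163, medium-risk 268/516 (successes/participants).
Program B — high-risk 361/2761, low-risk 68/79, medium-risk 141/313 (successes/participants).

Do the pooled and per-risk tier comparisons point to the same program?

Yes

High-risk: Program A 354/1821 = 19.4%, Program B 361/2761 = 13.1% → Program A
Low-risk: Program A 154/163 = 94.5%, Program B 68/79 = 86.1% → Program A
Medium-risk: Program A 268/516 = 51.9%, Program B 141/313 = 45.0% → Program A
Overall: Program A 776/2500 = 31.0%, Program B 570/3153 = 18.1% → Program A
Program A wins overall and in every risk group — no reversal.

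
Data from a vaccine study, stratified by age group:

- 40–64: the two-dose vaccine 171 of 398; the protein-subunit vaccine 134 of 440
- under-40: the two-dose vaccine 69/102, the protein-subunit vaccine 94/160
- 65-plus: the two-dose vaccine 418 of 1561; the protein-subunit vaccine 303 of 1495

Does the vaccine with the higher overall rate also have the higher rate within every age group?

Yes

40–64: the two-dose vaccine 171/398 = 43.0%, the protein-subunit vaccine 134/440 = 30.5% → the two-dose vaccine
Under-40: the two-dose vaccine 69/102 = 67.6%, the protein-subunit vaccine 94/160 = 58.8% → the two-dose vaccine
65-plus: the two-dose vaccine 418/1561 = 26.8%, the protein-subunit vaccine 303/1495 = 20.3% → the two-dose vaccine
Overall: the two-dose vaccine 658/2061 = 31.9%, the protein-subunit vaccine 531/2095 = 25.3% → the two-dose vaccine
The two-dose vaccine wins overall and in every age group — no reversal.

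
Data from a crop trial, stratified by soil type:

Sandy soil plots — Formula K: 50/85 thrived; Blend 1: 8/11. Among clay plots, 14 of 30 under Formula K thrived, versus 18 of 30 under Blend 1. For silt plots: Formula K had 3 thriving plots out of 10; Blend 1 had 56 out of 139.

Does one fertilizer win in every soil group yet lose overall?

Yes

Sandy soil: Formula K 50/85 = 58.8%, Blend 1 8/11 = 72.7% → Blend 1
Clay: Formula K 14/30 = 46.7%, Blend 1 18/30 = 60.0% → Blend 1
Silt: Formula K 3/10 = 30.0%, Blend 1 56/139 = 40.3% → Blend 1
Overall: Formula K 67/125 = 53.6%, Blend 1 82/180 = 45.6% → Formula K
Blend 1 wins each soil group but Formula K wins overall — the comparison reverses. Blend 1's plots skew toward silt, which has a lower base rate.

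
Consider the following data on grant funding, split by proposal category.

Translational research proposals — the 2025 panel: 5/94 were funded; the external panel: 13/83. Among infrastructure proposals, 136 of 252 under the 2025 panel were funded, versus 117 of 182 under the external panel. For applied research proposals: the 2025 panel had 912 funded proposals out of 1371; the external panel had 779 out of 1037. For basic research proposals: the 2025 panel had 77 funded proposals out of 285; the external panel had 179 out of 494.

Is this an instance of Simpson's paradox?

No

Translational research: the 2025 panel 5/94 = 5.3%, the external panel 13/83 = 15.7% → the external panel
Infrastructure: the 2025 panel 136/252 = 54.0%, the external panel 117/182 = 64.3% → the external panel
Applied research: the 2025 panel 912/1371 = 66.5%, the external panel 779/1037 = 75.1% → the external panel
Basic research: the 2025 panel 77/285 = 27.0%, the external panel 179/494 = 36.2% → the external panel
Overall: the 2025 panel 1130/2002 = 56.4%, the external panel 1088/1796 = 60.6% → the external panel
The external panel wins overall and in every proposal group — no reversal.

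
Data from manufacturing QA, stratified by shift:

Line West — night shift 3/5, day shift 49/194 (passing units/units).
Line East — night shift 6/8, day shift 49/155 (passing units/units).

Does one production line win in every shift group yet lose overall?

Night shift: Line West 3/5 = 60.0%, Line East 6/8 = 75.0% → Line East
Day shift: Line West 49/194 = 25.3%, Line East 49/155 = 31.6% → Line East
Overall: Line West 52/199 = 26.1%, Line East 55/163 = 33.7% → Line East
Line East wins overall and in every shift group — no reversal.

No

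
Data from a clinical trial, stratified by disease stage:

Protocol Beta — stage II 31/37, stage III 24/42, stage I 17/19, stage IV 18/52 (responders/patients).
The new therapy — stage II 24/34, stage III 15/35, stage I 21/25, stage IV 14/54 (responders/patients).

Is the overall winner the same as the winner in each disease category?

Stage II: Protocol Beta 31/37 = 83.8%, the new therapy 24/34 = 70.6% → Protocol Beta
Stage III: Protocol Beta 24/42 = 57.1%, the new therapy 15/35 = 42.9% → Protocol Beta
Stage I: Protocol Beta 17/19 = 89.5%, the new therapy 21/25 = 84.0% → Protocol Beta
Stage IV: Protocol Beta 18/52 = 34.6%, the new therapy 14/54 = 25.9% → Protocol Beta
Overall: Protocol Beta 90/150 = 60.0%, the new therapy 74/148 = 50.0% → Protocol Beta
Protocol Beta wins overall and in every disease group — no reversal.

Yes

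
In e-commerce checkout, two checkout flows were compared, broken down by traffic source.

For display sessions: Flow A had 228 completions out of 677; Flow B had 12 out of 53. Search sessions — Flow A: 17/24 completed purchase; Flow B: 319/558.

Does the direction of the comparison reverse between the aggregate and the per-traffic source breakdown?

Yes

Display: Flow A 228/677 = 33.7%, Flow B 12/53 = 22.6% → Flow A
Search: Flow A 17/24 = 70.8%, Flow B 319/558 = 57.2% → Flow A
Overall: Flow A 245/701 = 35.0%, Flow B 331/611 = 54.2% → Flow B
Flow A wins each traffic group but Flow B wins overall — the comparison reverses. Flow A's sessions skew toward display, which has a lower base rate.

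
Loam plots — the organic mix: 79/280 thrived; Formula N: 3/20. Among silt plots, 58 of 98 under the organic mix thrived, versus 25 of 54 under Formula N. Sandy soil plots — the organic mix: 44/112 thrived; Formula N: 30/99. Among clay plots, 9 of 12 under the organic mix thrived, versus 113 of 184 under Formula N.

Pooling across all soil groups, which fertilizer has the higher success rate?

Loam: the organic mix 79/280 = 28.2%, Formula N 3/20 = 15.0% → the organic mix
Silt: the organic mix 58/98 = 59.2%, Formula N 25/54 = 46.3% → the organic mix
Sandy soil: the organic mix 44/112 = 39.3%, Formula N 30/99 = 30.3% → the organic mix
Clay: the organic mix 9/12 = 75.0%, Formula N 113/184 = 61.4% → the organic mix
Overall: the organic mix 190/502 = 37.8%, Formula N 171/357 = 47.9% → Formula N
(The organic mix wins every soil group but Formula N wins overall — the organic mix's plots skew toward the low-rate loam group.)

Formula N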